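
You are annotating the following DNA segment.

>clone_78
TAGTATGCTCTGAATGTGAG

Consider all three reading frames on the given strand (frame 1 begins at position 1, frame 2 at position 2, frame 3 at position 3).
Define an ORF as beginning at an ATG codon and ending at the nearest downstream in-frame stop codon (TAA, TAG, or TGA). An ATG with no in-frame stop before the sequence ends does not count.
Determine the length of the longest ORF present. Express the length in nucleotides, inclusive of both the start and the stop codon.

Frame 1: TAG TAT GCT CTG AAT GTG — no ATG→stop ORF.
Frame 2: AGT ATG CTC TGA ATG TGA — ATG at 5, stop TGA at 11 → 9 nt; ATG at 14, stop TGA at 17 → 6 nt.
Frame 3: GTA TGC TCT GAA TGT GAG — no ATG→stop ORF.
Longest: frame 2, positions 5–13, 9 nt = 3 codons = 2 aa. → 9 nucleotides.

9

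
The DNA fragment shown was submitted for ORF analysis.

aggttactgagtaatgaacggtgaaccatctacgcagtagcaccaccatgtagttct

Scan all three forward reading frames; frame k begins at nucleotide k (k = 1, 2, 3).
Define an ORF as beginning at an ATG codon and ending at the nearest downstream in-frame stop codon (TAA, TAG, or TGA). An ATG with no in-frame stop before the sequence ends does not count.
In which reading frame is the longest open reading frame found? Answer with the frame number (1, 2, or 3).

Frame 1: AGG TTA CTG AGT AAT GAA CGG TGA ACC ATC TAC GCA GTA GCA CCA CCA TGT AGT TCT — no ATG→stop ORF.
Frame 2: GGT TAC TGA GTA ATG AAC GGT GAA CCA TCT ACG CAG TAG CAC CAC CAT GTA GTT — ATG at 14, stop TAG at 38 → 27 nt.
Frame 3: GTT ACT GAG TAA TGA ACG GTG AAC CAT CTA CGC AGT AGC ACC ACC ATG TAG TTC — ATG at 48, stop TAG at 51 → 6 nt.
Longest ORF is 27 nt in frame 2 (positions 14–40).

2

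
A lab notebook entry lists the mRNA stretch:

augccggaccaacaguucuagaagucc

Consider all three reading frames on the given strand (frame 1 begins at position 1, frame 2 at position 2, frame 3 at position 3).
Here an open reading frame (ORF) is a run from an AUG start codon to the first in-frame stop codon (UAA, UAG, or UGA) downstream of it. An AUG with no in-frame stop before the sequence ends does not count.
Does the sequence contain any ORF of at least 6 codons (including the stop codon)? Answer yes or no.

Frame 1: AUG CCG GAC CAA CAG UUC UAG AAG UCC — AUG at 1, stop UAG at 19 → 21 nt.
Frame 2: UGC CGG ACC AAC AGU UCU AGA AGU — no AUG→stop ORF.
Frame 3: GCC GGA CCA ACA GUU CUA GAA GUC — no AUG→stop ORF.
Frame 1 has an ORF of 7 codons (positions 1–21) ≥ 6, so yes.

yes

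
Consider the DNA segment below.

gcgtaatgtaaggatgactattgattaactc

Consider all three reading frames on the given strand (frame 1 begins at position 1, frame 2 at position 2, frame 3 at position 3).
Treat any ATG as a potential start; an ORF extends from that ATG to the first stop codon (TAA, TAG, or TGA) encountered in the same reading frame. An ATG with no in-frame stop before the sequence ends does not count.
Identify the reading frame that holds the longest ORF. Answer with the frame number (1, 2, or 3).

2

Frame 1: GCG TAA TGT AAG GAT GAC TAT TGA TTA ACT — no ATG→stop ORF.
Frame 2: CGT AAT GTA AGG ATG ACT ATT GAT TAA CTC — ATG at 14, stop TAA at 26 → 15 nt.
Frame 3: GTA ATG TAA GGA TGA CTA TTG ATT AAC — ATG at 6, stop TAA at 9 → 6 nt.
Longest ORF is 15 nt in frame 2 (positions 14–28).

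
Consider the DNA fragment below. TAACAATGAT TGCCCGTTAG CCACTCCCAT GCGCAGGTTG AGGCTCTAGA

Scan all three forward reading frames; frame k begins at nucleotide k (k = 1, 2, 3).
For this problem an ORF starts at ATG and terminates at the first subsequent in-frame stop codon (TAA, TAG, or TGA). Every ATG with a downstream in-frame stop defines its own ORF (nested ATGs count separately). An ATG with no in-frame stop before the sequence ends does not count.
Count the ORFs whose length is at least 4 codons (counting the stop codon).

Frame 1: TAA CAA TGA TTG CCC GTT AGC CAC TCC CAT GCG CAG GTT GAG GCT CTA — no ATG→stop ORF.
Frame 2: AAC AAT GAT TGC CCG TTA GCC ACT CCC ATG CGC AGG TTG AGG CTC TAG — ATG at 29, stop TAG at 47 → 21 nt.
Frame 3: ACA ATG ATT GCC CGT TAG CCA CTC CCA TGC GCA GGT TGA GGC TCT AGA — ATG at 6, stop TAG at 18 → 15 nt.
ORFs ≥ 4 codons: frame 2 29–49 (7 codons), frame 3 6–20 (5 codons). Count = 2.

2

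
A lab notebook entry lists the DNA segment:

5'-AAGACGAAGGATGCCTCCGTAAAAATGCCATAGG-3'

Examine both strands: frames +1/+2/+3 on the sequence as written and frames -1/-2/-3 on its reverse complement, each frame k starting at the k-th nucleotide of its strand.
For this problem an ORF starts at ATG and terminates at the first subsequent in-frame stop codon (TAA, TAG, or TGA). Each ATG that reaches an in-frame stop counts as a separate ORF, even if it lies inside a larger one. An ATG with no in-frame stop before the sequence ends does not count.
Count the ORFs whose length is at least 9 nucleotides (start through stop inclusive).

2

Reverse complement (5'→3'): CCTATGGCATTTTTACGGAGGCATCCTTCGTCTT
Frame +1: AAG ACG AAG GAT GCC TCC GTA AAA ATG CCA TAG — ATG at 25, stop TAG at 31 → 9 nt.
Frame +2: AGA CGA AGG ATG CCT CCG TAA AAA TGC CAT AGG — ATG at 11, stop TAA at 20 → 12 nt.
Frame +3: GAC GAA GGA TGC CTC CGT AAA AAT GCC ATA — no ATG→stop ORF.
Frame -1: CCT ATG GCA TTT TTA CGG AGG CAT CCT TCG TCT — no ATG→stop ORF.
Frame -2: CTA TGG CAT TTT TAC GGA GGC ATC CTT CGT CTT — no ATG→stop ORF.
Frame -3: TAT GGC ATT TTT ACG GAG GCA TCC TTC GTC — no ATG→stop ORF.
ORFs ≥ 9 nucleotides: frame +1 25–33 (9 nucleotides), frame +2 11–22 (12 nucleotides). Count = 2.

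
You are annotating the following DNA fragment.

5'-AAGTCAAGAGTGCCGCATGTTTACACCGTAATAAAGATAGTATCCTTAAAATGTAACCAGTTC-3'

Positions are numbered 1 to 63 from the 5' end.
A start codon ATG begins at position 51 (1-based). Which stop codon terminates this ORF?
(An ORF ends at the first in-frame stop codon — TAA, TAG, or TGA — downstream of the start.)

TAA

Codons from position 51: ATG (51–53), TAA (54–56).
The first in-frame stop codon is TAA.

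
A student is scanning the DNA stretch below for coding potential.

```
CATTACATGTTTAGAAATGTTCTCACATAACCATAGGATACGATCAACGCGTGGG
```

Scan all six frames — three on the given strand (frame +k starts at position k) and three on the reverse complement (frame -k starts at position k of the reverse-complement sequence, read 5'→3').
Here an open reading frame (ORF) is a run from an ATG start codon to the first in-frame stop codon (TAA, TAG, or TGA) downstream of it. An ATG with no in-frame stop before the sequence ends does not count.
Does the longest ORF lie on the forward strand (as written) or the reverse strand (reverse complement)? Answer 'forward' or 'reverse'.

Reverse complement (5'→3'): CCCACGCGTTGATCGTATCCTATGGTTATGTGAGAACATTTCTAAACATGTAATG
Frame +1: CAT TAC ATG TTT AGA AAT GTT CTC ACA TAA CCA TAG GAT ACG ATC AAC GCG TGG — ATG at 7, stop TAA at 28 → 24 nt.
Frame +2: ATT ACA TGT TTA GAA ATG TTC TCA CAT AAC CAT AGG ATA CGA TCA ACG CGT GGG — no ATG→stop ORF.
Frame +3: TTA CAT GTT TAG AAA TGT TCT CAC ATA ACC ATA GGA TAC GAT CAA CGC GTG — no ATG→stop ORF.
Frame -1: CCC ACG CGT TGA TCG TAT CCT ATG GTT ATG TGA GAA CAT TTC TAA ACA TGT AAT — ATG at 22, stop TGA at 31 → 12 nt; ATG at 28, stop TGA at 31 → 6 nt.
Frame -2: CCA CGC GTT GAT CGT ATC CTA TGG TTA TGT GAG AAC ATT TCT AAA CAT GTA ATG — no ATG→stop ORF.
Frame -3: CAC GCG TTG ATC GTA TCC TAT GGT TAT GTG AGA ACA TTT CTA AAC ATG TAA — ATG at 48, stop TAA at 51 → 6 nt.
Forward-strand max 24 nt; reverse-strand max 12 nt. The forward strand has the longer ORF.

forward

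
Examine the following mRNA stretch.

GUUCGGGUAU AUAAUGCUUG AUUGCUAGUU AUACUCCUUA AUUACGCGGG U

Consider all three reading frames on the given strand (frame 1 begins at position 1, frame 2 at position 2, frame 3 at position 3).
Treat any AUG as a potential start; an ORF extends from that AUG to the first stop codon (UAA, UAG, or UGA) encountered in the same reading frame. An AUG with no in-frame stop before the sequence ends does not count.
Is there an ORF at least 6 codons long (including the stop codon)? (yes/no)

no

Frame 1: GUU CGG GUA UAU AAU GCU UGA UUG CUA GUU AUA CUC CUU AAU UAC GCG GGU — no AUG→stop ORF.
Frame 2: UUC GGG UAU AUA AUG CUU GAU UGC UAG UUA UAC UCC UUA AUU ACG CGG — AUG at 14, stop UAG at 26 → 15 nt.
Frame 3: UCG GGU AUA UAA UGC UUG AUU GCU AGU UAU ACU CCU UAA UUA CGC GGG — no AUG→stop ORF.
Largest ORF found is 5 codons < 6, so no.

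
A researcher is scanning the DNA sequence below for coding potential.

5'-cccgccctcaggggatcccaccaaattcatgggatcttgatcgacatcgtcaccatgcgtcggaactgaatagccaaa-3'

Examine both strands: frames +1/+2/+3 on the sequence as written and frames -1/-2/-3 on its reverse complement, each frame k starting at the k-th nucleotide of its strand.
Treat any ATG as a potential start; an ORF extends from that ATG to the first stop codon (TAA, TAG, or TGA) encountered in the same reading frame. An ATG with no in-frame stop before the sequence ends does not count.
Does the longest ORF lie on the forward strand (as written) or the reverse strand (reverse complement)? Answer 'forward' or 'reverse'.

reverse

Reverse complement (5'→3'): TTTGGCTATTCAGTTCCGACGCATGGTGACGATGTCGATCAAGATCCCATGAATTTGGTGGGATCCCCTGAGGGCGGG
Frame +1: CCC GCC CTC AGG GGA TCC CAC CAA ATT CAT GGG ATC TTG ATC GAC ATC GTC ACC ATG CGT CGG AAC TGA ATA GCC AAA — ATG at 55, stop TGA at 67 → 15 nt.
Frame +2: CCG CCC TCA GGG GAT CCC ACC AAA TTC ATG GGA TCT TGA TCG ACA TCG TCA CCA TGC GTC GGA ACT GAA TAG CCA — ATG at 29, stop TGA at 38 → 12 nt.
Frame +3: CGC CCT CAG GGG ATC CCA CCA AAT TCA TGG GAT CTT GAT CGA CAT CGT CAC CAT GCG TCG GAA CTG AAT AGC CAA — no ATG→stop ORF.
Frame -1: TTT GGC TAT TCA GTT CCG ACG CAT GGT GAC GAT GTC GAT CAA GAT CCC ATG AAT TTG GTG GGA TCC CCT GAG GGC GGG — no ATG→stop ORF.
Frame -2: TTG GCT ATT CAG TTC CGA CGC ATG GTG ACG ATG TCG ATC AAG ATC CCA TGA ATT TGG TGG GAT CCC CTG AGG GCG — ATG at 23, stop TGA at 50 → 30 nt; ATG at 32, stop TGA at 50 → 21 nt.
Frame -3: TGG CTA TTC AGT TCC GAC GCA TGG TGA CGA TGT CGA TCA AGA TCC CAT GAA TTT GGT GGG ATC CCC TGA GGG CGG — no ATG→stop ORF.
Forward-strand max 15 nt; reverse-strand max 30 nt. The reverse strand has the longer ORF.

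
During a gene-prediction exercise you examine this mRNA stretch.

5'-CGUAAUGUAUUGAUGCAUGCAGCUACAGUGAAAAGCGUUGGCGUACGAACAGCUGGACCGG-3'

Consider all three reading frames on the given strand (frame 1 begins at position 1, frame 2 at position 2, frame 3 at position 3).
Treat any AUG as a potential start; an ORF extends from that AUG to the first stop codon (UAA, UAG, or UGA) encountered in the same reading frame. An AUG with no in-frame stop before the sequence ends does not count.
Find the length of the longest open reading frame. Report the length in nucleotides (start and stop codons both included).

Frame 1: CGU AAU GUA UUG AUG CAU GCA GCU ACA GUG AAA AGC GUU GGC GUA CGA ACA GCU GGA CCG — no AUG→stop ORF.
Frame 2: GUA AUG UAU UGA UGC AUG CAG CUA CAG UGA AAA GCG UUG GCG UAC GAA CAG CUG GAC CGG — AUG at 5, stop UGA at 11 → 9 nt; AUG at 17, stop UGA at 29 → 15 nt.
Frame 3: UAA UGU AUU GAU GCA UGC AGC UAC AGU GAA AAG CGU UGG CGU ACG AAC AGC UGG ACC — no AUG→stop ORF.
Longest: frame 2, positions 17–31, 15 nt = 5 codons = 4 aa. → 15 nucleotides.

15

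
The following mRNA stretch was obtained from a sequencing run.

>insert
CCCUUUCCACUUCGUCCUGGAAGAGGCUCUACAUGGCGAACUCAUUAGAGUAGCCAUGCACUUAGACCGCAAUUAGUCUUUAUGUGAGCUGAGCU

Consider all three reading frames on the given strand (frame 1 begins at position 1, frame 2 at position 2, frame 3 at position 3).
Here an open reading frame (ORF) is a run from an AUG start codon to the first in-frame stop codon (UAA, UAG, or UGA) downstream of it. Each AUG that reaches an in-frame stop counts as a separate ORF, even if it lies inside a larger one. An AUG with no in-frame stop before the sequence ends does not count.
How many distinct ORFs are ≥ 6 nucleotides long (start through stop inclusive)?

3

Frame 1: CCC UUU CCA CUU CGU CCU GGA AGA GGC UCU ACA UGG CGA ACU CAU UAG AGU AGC CAU GCA CUU AGA CCG CAA UUA GUC UUU AUG UGA GCU GAG — AUG at 82, stop UGA at 85 → 6 nt.
Frame 2: CCU UUC CAC UUC GUC CUG GAA GAG GCU CUA CAU GGC GAA CUC AUU AGA GUA GCC AUG CAC UUA GAC CGC AAU UAG UCU UUA UGU GAG CUG AGC — AUG at 56, stop UAG at 74 → 21 nt.
Frame 3: CUU UCC ACU UCG UCC UGG AAG AGG CUC UAC AUG GCG AAC UCA UUA GAG UAG CCA UGC ACU UAG ACC GCA AUU AGU CUU UAU GUG AGC UGA GCU — AUG at 33, stop UAG at 51 → 21 nt.
ORFs ≥ 6 nucleotides: frame 1 82–87 (6 nucleotides), frame 2 56–76 (21 nucleotides), frame 3 33–53 (21 nucleotides). Count = 3.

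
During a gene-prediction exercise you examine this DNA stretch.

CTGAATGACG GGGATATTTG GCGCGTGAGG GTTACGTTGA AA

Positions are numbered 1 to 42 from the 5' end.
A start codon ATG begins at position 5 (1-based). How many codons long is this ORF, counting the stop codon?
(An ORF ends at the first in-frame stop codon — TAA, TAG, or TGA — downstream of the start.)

8

Codons from position 5: ATG (5–7), ACG (8–10), GGG (11–13), ATA (14–16), TTT (17–19), GGC (20–22), GCG (23–25), TGA (26–28).
TGA is the first in-frame stop; that's 8 codons including the stop.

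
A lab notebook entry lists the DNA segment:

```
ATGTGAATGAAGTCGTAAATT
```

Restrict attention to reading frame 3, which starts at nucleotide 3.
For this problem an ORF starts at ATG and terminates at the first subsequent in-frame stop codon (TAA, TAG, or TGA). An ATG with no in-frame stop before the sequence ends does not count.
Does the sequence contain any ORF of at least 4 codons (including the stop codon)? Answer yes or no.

no

Frame 3: GTG AAT GAA GTC GTA AAT — no ATG→stop ORF.
Largest ORF found is 0 codons < 4, so no.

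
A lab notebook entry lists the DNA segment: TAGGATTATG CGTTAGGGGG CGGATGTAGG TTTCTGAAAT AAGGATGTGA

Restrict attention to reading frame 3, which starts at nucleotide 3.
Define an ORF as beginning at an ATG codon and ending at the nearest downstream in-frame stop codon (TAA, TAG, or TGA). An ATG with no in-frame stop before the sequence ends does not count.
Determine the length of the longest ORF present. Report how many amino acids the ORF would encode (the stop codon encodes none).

Frame 3: GGA TTA TGC GTT AGG GGG CGG ATG TAG GTT TCT GAA ATA AGG ATG TGA — ATG at 24, stop TAG at 27 → 6 nt; ATG at 45, stop TGA at 48 → 6 nt.
Longest: frame 3, positions 24–29, 6 nt = 2 codons = 1 aa. → 1 amino acids.

1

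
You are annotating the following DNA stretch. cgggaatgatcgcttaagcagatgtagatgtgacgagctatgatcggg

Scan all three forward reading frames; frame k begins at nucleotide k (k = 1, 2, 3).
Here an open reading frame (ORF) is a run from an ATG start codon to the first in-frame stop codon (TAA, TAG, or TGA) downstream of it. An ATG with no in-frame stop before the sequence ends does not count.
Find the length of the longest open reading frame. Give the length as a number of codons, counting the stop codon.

Frame 1: CGG GAA TGA TCG CTT AAG CAG ATG TAG ATG TGA CGA GCT ATG ATC GGG — ATG at 22, stop TAG at 25 → 6 nt; ATG at 28, stop TGA at 31 → 6 nt.
Frame 2: GGG AAT GAT CGC TTA AGC AGA TGT AGA TGT GAC GAG CTA TGA TCG — no ATG→stop ORF.
Frame 3: GGA ATG ATC GCT TAA GCA GAT GTA GAT GTG ACG AGC TAT GAT CGG — ATG at 6, stop TAA at 15 → 12 nt.
Longest: frame 3, positions 6–17, 12 nt = 4 codons = 3 aa. → 4 codons.

4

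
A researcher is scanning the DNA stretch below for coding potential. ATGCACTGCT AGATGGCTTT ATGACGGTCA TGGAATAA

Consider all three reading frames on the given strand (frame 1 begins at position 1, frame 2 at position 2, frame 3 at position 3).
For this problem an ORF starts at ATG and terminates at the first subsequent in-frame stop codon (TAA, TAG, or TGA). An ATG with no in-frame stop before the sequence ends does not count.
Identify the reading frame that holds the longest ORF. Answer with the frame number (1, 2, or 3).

Frame 1: ATG CAC TGC TAG ATG GCT TTA TGA CGG TCA TGG AAT — ATG at 1, stop TAG at 10 → 12 nt; ATG at 13, stop TGA at 22 → 12 nt.
Frame 2: TGC ACT GCT AGA TGG CTT TAT GAC GGT CAT GGA ATA — no ATG→stop ORF.
Frame 3: GCA CTG CTA GAT GGC TTT ATG ACG GTC ATG GAA TAA — ATG at 21, stop TAA at 36 → 18 nt; ATG at 30, stop TAA at 36 → 9 nt.
Longest ORF is 18 nt in frame 3 (positions 21–38).

3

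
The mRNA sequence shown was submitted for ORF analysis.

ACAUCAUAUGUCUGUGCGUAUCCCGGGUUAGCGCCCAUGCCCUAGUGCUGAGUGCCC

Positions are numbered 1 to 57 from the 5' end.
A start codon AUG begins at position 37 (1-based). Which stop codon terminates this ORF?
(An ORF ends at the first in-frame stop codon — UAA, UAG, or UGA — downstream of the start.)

UAG

Codons from position 37: AUG (37–39), CCC (40–42), UAG (43–45).
The first in-frame stop codon is UAG.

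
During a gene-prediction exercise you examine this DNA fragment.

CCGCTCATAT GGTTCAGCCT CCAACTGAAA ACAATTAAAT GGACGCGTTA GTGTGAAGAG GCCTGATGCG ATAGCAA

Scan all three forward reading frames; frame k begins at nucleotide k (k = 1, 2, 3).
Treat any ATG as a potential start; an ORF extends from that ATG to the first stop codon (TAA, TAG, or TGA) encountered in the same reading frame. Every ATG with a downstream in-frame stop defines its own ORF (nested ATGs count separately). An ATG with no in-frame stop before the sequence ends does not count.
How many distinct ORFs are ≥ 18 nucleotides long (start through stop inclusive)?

2

Frame 1: CCG CTC ATA TGG TTC AGC CTC CAA CTG AAA ACA ATT AAA TGG ACG CGT TAG TGT GAA GAG GCC TGA TGC GAT AGC — no ATG→stop ORF.
Frame 2: CGC TCA TAT GGT TCA GCC TCC AAC TGA AAA CAA TTA AAT GGA CGC GTT AGT GTG AAG AGG CCT GAT GCG ATA GCA — no ATG→stop ORF.
Frame 3: GCT CAT ATG GTT CAG CCT CCA ACT GAA AAC AAT TAA ATG GAC GCG TTA GTG TGA AGA GGC CTG ATG CGA TAG CAA — ATG at 9, stop TAA at 36 → 30 nt; ATG at 39, stop TGA at 54 → 18 nt; ATG at 66, stop TAG at 72 → 9 nt.
ORFs ≥ 18 nucleotides: frame 3 9–38 (30 nucleotides), frame 3 39–56 (18 nucleotides). Count = 2.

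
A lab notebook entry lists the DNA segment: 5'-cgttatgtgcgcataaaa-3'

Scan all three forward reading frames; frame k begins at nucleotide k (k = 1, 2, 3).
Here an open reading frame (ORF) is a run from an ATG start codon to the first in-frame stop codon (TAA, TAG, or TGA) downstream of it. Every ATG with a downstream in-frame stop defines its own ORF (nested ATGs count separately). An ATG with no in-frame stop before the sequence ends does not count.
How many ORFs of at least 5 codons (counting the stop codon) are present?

0

Frame 1: CGT TAT GTG CGC ATA AAA — no ATG→stop ORF.
Frame 2: GTT ATG TGC GCA TAA — ATG at 5, stop TAA at 14 → 12 nt.
Frame 3: TTA TGT GCG CAT AAA — no ATG→stop ORF.
No ORF reaches 5 codons. Count = 0.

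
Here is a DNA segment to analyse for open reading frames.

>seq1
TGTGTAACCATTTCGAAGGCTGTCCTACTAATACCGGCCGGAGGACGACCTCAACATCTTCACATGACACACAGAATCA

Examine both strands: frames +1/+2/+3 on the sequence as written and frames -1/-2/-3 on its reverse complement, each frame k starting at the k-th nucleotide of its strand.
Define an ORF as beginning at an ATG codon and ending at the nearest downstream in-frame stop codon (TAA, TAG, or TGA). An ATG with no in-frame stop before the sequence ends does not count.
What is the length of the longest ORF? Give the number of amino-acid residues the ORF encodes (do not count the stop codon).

9

Reverse complement (5'→3'): TGATTCTGTGTGTCATGTGAAGATGTTGAGGTCGTCCTCCGGCCGGTATTAGTAGGACAGCCTTCGAAATGGTTACACA
Frame +1: TGT GTA ACC ATT TCG AAG GCT GTC CTA CTA ATA CCG GCC GGA GGA CGA CCT CAA CAT CTT CAC ATG ACA CAC AGA ATC — no ATG→stop ORF.
Frame +2: GTG TAA CCA TTT CGA AGG CTG TCC TAC TAA TAC CGG CCG GAG GAC GAC CTC AAC ATC TTC ACA TGA CAC ACA GAA TCA — no ATG→stop ORF.
Frame +3: TGT AAC CAT TTC GAA GGC TGT CCT ACT AAT ACC GGC CGG AGG ACG ACC TCA ACA TCT TCA CAT GAC ACA CAG AAT — no ATG→stop ORF.
Frame -1: TGA TTC TGT GTG TCA TGT GAA GAT GTT GAG GTC GTC CTC CGG CCG GTA TTA GTA GGA CAG CCT TCG AAA TGG TTA CAC — no ATG→stop ORF.
Frame -2: GAT TCT GTG TGT CAT GTG AAG ATG TTG AGG TCG TCC TCC GGC CGG TAT TAG TAG GAC AGC CTT CGA AAT GGT TAC ACA — ATG at 23, stop TAG at 50 → 30 nt.
Frame -3: ATT CTG TGT GTC ATG TGA AGA TGT TGA GGT CGT CCT CCG GCC GGT ATT AGT AGG ACA GCC TTC GAA ATG GTT ACA — ATG at 15, stop TGA at 18 → 6 nt.
Longest: frame -2, positions 23–52, 30 nt = 10 codons = 9 aa. → 9 amino acids.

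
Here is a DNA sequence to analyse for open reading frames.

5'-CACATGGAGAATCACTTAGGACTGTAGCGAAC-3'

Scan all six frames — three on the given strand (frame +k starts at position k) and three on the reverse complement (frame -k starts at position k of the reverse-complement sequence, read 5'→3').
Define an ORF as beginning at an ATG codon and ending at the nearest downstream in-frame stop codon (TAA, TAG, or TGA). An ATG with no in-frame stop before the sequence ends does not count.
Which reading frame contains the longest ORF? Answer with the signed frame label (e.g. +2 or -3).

Reverse complement (5'→3'): GTTCGCTACAGTCCTAAGTGATTCTCCATGTG
Frame +1: CAC ATG GAG AAT CAC TTA GGA CTG TAG CGA — ATG at 4, stop TAG at 25 → 24 nt.
Frame +2: ACA TGG AGA ATC ACT TAG GAC TGT AGC GAA — no ATG→stop ORF.
Frame +3: CAT GGA GAA TCA CTT AGG ACT GTA GCG AAC — no ATG→stop ORF.
Frame -1: GTT CGC TAC AGT CCT AAG TGA TTC TCC ATG — no ATG→stop ORF.
Frame -2: TTC GCT ACA GTC CTA AGT GAT TCT CCA TGT — no ATG→stop ORF.
Frame -3: TCG CTA CAG TCC TAA GTG ATT CTC CAT GTG — no ATG→stop ORF.
Longest ORF is 24 nt in frame +1 (positions 4–27).

+1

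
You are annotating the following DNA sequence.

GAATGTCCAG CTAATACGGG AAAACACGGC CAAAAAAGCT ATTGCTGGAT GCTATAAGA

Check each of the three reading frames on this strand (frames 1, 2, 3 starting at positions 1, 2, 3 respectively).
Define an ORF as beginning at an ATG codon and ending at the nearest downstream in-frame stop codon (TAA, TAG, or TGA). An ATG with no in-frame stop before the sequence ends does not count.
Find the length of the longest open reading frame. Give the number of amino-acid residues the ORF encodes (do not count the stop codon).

3

Frame 1: GAA TGT CCA GCT AAT ACG GGA AAA CAC GGC CAA AAA AGC TAT TGC TGG ATG CTA TAA — ATG at 49, stop TAA at 55 → 9 nt.
Frame 2: AAT GTC CAG CTA ATA CGG GAA AAC ACG GCC AAA AAA GCT ATT GCT GGA TGC TAT AAG — no ATG→stop ORF.
Frame 3: ATG TCC AGC TAA TAC GGG AAA ACA CGG CCA AAA AAG CTA TTG CTG GAT GCT ATA AGA — ATG at 3, stop TAA at 12 → 12 nt.
Longest: frame 3, positions 3–14, 12 nt = 4 codons = 3 aa. → 3 amino acids.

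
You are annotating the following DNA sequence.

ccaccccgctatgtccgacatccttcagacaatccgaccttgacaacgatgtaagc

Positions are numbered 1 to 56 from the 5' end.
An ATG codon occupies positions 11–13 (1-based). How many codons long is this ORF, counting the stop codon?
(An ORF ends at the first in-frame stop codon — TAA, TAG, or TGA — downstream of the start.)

11

Codons from position 11: ATG (11–13), TCC (14–16), GAC (17–19), ATC (20–22), CTT (23–25), CAG (26–28), ACA (29–31), ATC (32–34), CGA (35–37), CCT (38–40), TGA (41–43).
TGA is the first in-frame stop; that's 11 codons including the stop.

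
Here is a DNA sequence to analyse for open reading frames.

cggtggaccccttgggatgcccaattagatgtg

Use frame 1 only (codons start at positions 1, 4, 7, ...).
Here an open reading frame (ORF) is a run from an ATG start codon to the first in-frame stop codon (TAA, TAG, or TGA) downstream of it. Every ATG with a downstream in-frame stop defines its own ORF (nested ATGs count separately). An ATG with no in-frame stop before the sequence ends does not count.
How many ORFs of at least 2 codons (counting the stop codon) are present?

0

Frame 1: CGG TGG ACC CCT TGG GAT GCC CAA TTA GAT GTG — no ATG→stop ORF.
No ORF reaches 2 codons. Count = 0.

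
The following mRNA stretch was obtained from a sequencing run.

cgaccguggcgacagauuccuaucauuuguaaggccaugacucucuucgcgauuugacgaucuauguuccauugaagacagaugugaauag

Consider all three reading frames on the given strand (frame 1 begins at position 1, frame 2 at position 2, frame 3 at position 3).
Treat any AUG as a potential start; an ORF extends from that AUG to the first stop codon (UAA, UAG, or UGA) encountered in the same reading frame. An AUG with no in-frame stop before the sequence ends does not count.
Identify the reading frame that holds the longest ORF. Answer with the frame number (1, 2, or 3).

1

Frame 1: CGA CCG UGG CGA CAG AUU CCU AUC AUU UGU AAG GCC AUG ACU CUC UUC GCG AUU UGA CGA UCU AUG UUC CAU UGA AGA CAG AUG UGA AUA — AUG at 37, stop UGA at 55 → 21 nt; AUG at 64, stop UGA at 73 → 12 nt; AUG at 82, stop UGA at 85 → 6 nt.
Frame 2: GAC CGU GGC GAC AGA UUC CUA UCA UUU GUA AGG CCA UGA CUC UCU UCG CGA UUU GAC GAU CUA UGU UCC AUU GAA GAC AGA UGU GAA UAG — no AUG→stop ORF.
Frame 3: ACC GUG GCG ACA GAU UCC UAU CAU UUG UAA GGC CAU GAC UCU CUU CGC GAU UUG ACG AUC UAU GUU CCA UUG AAG ACA GAU GUG AAU — no AUG→stop ORF.
Longest ORF is 21 nt in frame 1 (positions 37–57).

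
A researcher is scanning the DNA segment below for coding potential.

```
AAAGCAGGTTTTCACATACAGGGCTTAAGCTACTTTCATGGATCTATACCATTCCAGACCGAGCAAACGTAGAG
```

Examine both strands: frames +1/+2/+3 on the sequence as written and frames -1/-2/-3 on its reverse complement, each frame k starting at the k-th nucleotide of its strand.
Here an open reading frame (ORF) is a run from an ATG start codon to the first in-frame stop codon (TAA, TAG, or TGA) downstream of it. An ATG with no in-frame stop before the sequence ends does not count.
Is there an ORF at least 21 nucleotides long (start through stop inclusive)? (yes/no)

no

Reverse complement (5'→3'): CTCTACGTTTGCTCGGTCTGGAATGGTATAGATCCATGAAAGTAGCTTAAGCCCTGTATGTGAAAACCTGCTTT
Frame +1: AAA GCA GGT TTT CAC ATA CAG GGC TTA AGC TAC TTT CAT GGA TCT ATA CCA TTC CAG ACC GAG CAA ACG TAG — no ATG→stop ORF.
Frame +2: AAG CAG GTT TTC ACA TAC AGG GCT TAA GCT ACT TTC ATG GAT CTA TAC CAT TCC AGA CCG AGC AAA CGT AGA — no ATG→stop ORF.
Frame +3: AGC AGG TTT TCA CAT ACA GGG CTT AAG CTA CTT TCA TGG ATC TAT ACC ATT CCA GAC CGA GCA AAC GTA GAG — no ATG→stop ORF.
Frame -1: CTC TAC GTT TGC TCG GTC TGG AAT GGT ATA GAT CCA TGA AAG TAG CTT AAG CCC TGT ATG TGA AAA CCT GCT — ATG at 58, stop TGA at 61 → 6 nt.
Frame -2: TCT ACG TTT GCT CGG TCT GGA ATG GTA TAG ATC CAT GAA AGT AGC TTA AGC CCT GTA TGT GAA AAC CTG CTT — ATG at 23, stop TAG at 29 → 9 nt.
Frame -3: CTA CGT TTG CTC GGT CTG GAA TGG TAT AGA TCC ATG AAA GTA GCT TAA GCC CTG TAT GTG AAA ACC TGC TTT — ATG at 36, stop TAA at 48 → 15 nt.
Largest ORF found is 15 nucleotides < 21, so no.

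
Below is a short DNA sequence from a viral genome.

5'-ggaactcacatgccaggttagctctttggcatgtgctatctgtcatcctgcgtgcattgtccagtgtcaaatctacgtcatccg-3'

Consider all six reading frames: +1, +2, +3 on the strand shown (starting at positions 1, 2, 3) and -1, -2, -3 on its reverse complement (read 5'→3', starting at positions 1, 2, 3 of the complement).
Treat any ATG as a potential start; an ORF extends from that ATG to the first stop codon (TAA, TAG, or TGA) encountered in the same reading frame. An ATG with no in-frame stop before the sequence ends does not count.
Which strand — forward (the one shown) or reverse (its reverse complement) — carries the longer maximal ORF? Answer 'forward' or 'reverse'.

Reverse complement (5'→3'): CGGATGACGTAGATTTGACACTGGACAATGCACGCAGGATGACAGATAGCACATGCCAAAGAGCTAACCTGGCATGTGAGTTCC
Frame +1: GGA ACT CAC ATG CCA GGT TAG CTC TTT GGC ATG TGC TAT CTG TCA TCC TGC GTG CAT TGT CCA GTG TCA AAT CTA CGT CAT CCG — ATG at 10, stop TAG at 19 → 12 nt.
Frame +2: GAA CTC ACA TGC CAG GTT AGC TCT TTG GCA TGT GCT ATC TGT CAT CCT GCG TGC ATT GTC CAG TGT CAA ATC TAC GTC ATC — no ATG→stop ORF.
Frame +3: AAC TCA CAT GCC AGG TTA GCT CTT TGG CAT GTG CTA TCT GTC ATC CTG CGT GCA TTG TCC AGT GTC AAA TCT ACG TCA TCC — no ATG→stop ORF.
Frame -1: CGG ATG ACG TAG ATT TGA CAC TGG ACA ATG CAC GCA GGA TGA CAG ATA GCA CAT GCC AAA GAG CTA ACC TGG CAT GTG AGT TCC — ATG at 4, stop TAG at 10 → 9 nt; ATG at 28, stop TGA at 40 → 15 nt.
Frame -2: GGA TGA CGT AGA TTT GAC ACT GGA CAA TGC ACG CAG GAT GAC AGA TAG CAC ATG CCA AAG AGC TAA CCT GGC ATG TGA GTT — ATG at 53, stop TAA at 65 → 15 nt; ATG at 74, stop TGA at 77 → 6 nt.
Frame -3: GAT GAC GTA GAT TTG ACA CTG GAC AAT GCA CGC AGG ATG ACA GAT AGC ACA TGC CAA AGA GCT AAC CTG GCA TGT GAG TTC — no ATG→stop ORF.
Forward-strand max 12 nt; reverse-strand max 15 nt. The reverse strand has the longer ORF.

reverse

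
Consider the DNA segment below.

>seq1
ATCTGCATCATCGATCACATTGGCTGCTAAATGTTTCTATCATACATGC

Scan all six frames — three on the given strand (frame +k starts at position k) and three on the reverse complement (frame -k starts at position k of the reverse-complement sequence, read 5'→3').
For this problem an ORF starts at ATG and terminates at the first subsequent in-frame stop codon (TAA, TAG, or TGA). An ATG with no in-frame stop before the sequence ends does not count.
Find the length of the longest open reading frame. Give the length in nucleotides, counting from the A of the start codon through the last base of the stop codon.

36

Reverse complement (5'→3'): GCATGTATGATAGAAACATTTAGCAGCCAATGTGATCGATGATGCAGAT
Frame +1: ATC TGC ATC ATC GAT CAC ATT GGC TGC TAA ATG TTT CTA TCA TAC ATG — no ATG→stop ORF.
Frame +2: TCT GCA TCA TCG ATC ACA TTG GCT GCT AAA TGT TTC TAT CAT ACA TGC — no ATG→stop ORF.
Frame +3: CTG CAT CAT CGA TCA CAT TGG CTG CTA AAT GTT TCT ATC ATA CAT — no ATG→stop ORF.
Frame -1: GCA TGT ATG ATA GAA ACA TTT AGC AGC CAA TGT GAT CGA TGA TGC AGA — ATG at 7, stop TGA at 40 → 36 nt.
Frame -2: CAT GTA TGA TAG AAA CAT TTA GCA GCC AAT GTG ATC GAT GAT GCA GAT — no ATG→stop ORF.
Frame -3: ATG TAT GAT AGA AAC ATT TAG CAG CCA ATG TGA TCG ATG ATG CAG — ATG at 3, stop TAG at 21 → 21 nt; ATG at 30, stop TGA at 33 → 6 nt.
Longest: frame -1, positions 7–42, 36 nt = 12 codons = 11 aa. → 36 nucleotides.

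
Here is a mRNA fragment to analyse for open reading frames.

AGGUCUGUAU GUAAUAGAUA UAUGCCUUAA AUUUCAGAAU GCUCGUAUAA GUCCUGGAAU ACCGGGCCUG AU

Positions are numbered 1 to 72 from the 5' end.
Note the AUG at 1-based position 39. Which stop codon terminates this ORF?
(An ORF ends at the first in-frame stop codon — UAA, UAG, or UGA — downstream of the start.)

Codons from position 39: AUG (39–41), CUC (42–44), GUA (45–47), UAA (48–50).
The first in-frame stop codon is UAA.

UAA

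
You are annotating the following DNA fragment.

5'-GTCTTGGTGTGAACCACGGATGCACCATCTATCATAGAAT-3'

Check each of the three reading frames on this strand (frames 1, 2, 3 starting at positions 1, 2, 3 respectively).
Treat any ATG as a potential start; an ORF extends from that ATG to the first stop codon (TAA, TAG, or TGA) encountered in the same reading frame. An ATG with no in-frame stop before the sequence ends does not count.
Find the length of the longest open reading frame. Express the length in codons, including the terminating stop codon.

6

Frame 1: GTC TTG GTG TGA ACC ACG GAT GCA CCA TCT ATC ATA GAA — no ATG→stop ORF.
Frame 2: TCT TGG TGT GAA CCA CGG ATG CAC CAT CTA TCA TAG AAT — ATG at 20, stop TAG at 35 → 18 nt.
Frame 3: CTT GGT GTG AAC CAC GGA TGC ACC ATC TAT CAT AGA — no ATG→stop ORF.
Longest: frame 2, positions 20–37, 18 nt = 6 codons = 5 aa. → 6 codons.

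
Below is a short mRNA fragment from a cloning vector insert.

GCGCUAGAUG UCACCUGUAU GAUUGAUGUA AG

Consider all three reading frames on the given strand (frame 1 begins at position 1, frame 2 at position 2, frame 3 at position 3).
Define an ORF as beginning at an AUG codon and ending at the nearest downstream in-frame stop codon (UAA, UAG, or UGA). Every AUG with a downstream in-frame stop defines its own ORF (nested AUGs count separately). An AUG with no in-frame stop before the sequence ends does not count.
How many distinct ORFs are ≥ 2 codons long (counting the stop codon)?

Frame 1: GCG CUA GAU GUC ACC UGU AUG AUU GAU GUA — no AUG→stop ORF.
Frame 2: CGC UAG AUG UCA CCU GUA UGA UUG AUG UAA — AUG at 8, stop UGA at 20 → 15 nt; AUG at 26, stop UAA at 29 → 6 nt.
Frame 3: GCU AGA UGU CAC CUG UAU GAU UGA UGU AAG — no AUG→stop ORF.
ORFs ≥ 2 codons: frame 2 8–22 (5 codons), frame 2 26–31 (2 codons). Count = 2.

2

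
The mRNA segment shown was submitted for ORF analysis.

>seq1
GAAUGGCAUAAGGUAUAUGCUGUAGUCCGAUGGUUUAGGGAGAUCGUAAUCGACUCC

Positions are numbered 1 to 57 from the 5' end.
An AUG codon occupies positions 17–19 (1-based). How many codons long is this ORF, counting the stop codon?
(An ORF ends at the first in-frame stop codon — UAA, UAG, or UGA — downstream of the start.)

Codons from position 17: AUG (17–19), CUG (20–22), UAG (23–25).
UAG is the first in-frame stop; that's 3 codons including the stop.

3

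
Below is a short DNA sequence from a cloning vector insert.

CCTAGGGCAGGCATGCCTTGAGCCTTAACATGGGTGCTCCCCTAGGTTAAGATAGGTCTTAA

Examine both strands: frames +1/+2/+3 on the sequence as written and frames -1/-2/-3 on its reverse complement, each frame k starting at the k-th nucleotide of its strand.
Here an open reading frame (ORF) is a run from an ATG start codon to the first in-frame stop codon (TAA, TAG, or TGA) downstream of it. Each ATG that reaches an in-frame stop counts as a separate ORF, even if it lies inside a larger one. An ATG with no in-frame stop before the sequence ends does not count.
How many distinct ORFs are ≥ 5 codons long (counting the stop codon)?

2

Reverse complement (5'→3'): TTAAGACCTATCTTAACCTAGGGGAGCACCCATGTTAAGGCTCAAGGCATGCCTGCCCTAGG
Frame +1: CCT AGG GCA GGC ATG CCT TGA GCC TTA ACA TGG GTG CTC CCC TAG GTT AAG ATA GGT CTT — ATG at 13, stop TGA at 19 → 9 nt.
Frame +2: CTA GGG CAG GCA TGC CTT GAG CCT TAA CAT GGG TGC TCC CCT AGG TTA AGA TAG GTC TTA — no ATG→stop ORF.
Frame +3: TAG GGC AGG CAT GCC TTG AGC CTT AAC ATG GGT GCT CCC CTA GGT TAA GAT AGG TCT TAA — ATG at 30, stop TAA at 48 → 21 nt.
Frame -1: TTA AGA CCT ATC TTA ACC TAG GGG AGC ACC CAT GTT AAG GCT CAA GGC ATG CCT GCC CTA — no ATG→stop ORF.
Frame -2: TAA GAC CTA TCT TAA CCT AGG GGA GCA CCC ATG TTA AGG CTC AAG GCA TGC CTG CCC TAG — ATG at 32, stop TAG at 59 → 30 nt.
Frame -3: AAG ACC TAT CTT AAC CTA GGG GAG CAC CCA TGT TAA GGC TCA AGG CAT GCC TGC CCT AGG — no ATG→stop ORF.
ORFs ≥ 5 codons: frame +3 30–50 (7 codons), frame -2 32–61 (10 codons). Count = 2.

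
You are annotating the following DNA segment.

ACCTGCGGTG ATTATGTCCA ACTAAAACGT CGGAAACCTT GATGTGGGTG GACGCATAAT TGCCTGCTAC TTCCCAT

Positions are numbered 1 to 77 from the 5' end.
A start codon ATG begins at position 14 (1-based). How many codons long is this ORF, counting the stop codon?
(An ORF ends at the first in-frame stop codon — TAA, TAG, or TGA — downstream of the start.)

Codons from position 14: ATG (14–16), TCC (17–19), AAC (20–22), TAA (23–25).
TAA is the first in-frame stop; that's 4 codons including the stop.

4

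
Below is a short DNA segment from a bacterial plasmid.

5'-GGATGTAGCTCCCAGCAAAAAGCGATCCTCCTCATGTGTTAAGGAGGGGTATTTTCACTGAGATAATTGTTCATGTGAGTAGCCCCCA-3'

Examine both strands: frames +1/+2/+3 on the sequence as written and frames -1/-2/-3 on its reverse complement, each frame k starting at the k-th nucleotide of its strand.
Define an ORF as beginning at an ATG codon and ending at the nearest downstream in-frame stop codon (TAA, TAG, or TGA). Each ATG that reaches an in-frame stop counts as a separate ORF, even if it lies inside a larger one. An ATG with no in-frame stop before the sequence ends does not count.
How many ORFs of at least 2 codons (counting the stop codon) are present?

4

Reverse complement (5'→3'): TGGGGGCTACTCACATGAACAATTATCTCAGTGAAAATACCCCTCCTTAACACATGAGGAGGATCGCTTTTTGCTGGGAGCTACATCC
Frame +1: GGA TGT AGC TCC CAG CAA AAA GCG ATC CTC CTC ATG TGT TAA GGA GGG GTA TTT TCA CTG AGA TAA TTG TTC ATG TGA GTA GCC CCC — ATG at 34, stop TAA at 40 → 9 nt; ATG at 73, stop TGA at 76 → 6 nt.
Frame +2: GAT GTA GCT CCC AGC AAA AAG CGA TCC TCC TCA TGT GTT AAG GAG GGG TAT TTT CAC TGA GAT AAT TGT TCA TGT GAG TAG CCC CCA — no ATG→stop ORF.
Frame +3: ATG TAG CTC CCA GCA AAA AGC GAT CCT CCT CAT GTG TTA AGG AGG GGT ATT TTC ACT GAG ATA ATT GTT CAT GTG AGT AGC CCC — ATG at 3, stop TAG at 6 → 6 nt.
Frame -1: TGG GGG CTA CTC ACA TGA ACA ATT ATC TCA GTG AAA ATA CCC CTC CTT AAC ACA TGA GGA GGA TCG CTT TTT GCT GGG AGC TAC ATC — no ATG→stop ORF.
Frame -2: GGG GGC TAC TCA CAT GAA CAA TTA TCT CAG TGA AAA TAC CCC TCC TTA ACA CAT GAG GAG GAT CGC TTT TTG CTG GGA GCT ACA TCC — no ATG→stop ORF.
Frame -3: GGG GCT ACT CAC ATG AAC AAT TAT CTC AGT GAA AAT ACC CCT CCT TAA CAC ATG AGG AGG ATC GCT TTT TGC TGG GAG CTA CAT — ATG at 15, stop TAA at 48 → 36 nt.
ORFs ≥ 2 codons: frame +1 34–42 (3 codons), frame +1 73–78 (2 codons), frame +3 3–8 (2 codons), frame -3 15–50 (12 codons). Count = 4.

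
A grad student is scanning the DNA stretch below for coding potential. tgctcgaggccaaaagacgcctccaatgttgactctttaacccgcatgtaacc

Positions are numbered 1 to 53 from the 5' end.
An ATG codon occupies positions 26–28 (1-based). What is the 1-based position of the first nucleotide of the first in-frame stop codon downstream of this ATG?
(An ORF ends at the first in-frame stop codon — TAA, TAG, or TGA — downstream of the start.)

38

Codons from position 26: ATG (26–28), TTG (29–31), ACT (32–34), CTT (35–37), TAA (38–40).
TAA is a stop codon; it begins at position 38.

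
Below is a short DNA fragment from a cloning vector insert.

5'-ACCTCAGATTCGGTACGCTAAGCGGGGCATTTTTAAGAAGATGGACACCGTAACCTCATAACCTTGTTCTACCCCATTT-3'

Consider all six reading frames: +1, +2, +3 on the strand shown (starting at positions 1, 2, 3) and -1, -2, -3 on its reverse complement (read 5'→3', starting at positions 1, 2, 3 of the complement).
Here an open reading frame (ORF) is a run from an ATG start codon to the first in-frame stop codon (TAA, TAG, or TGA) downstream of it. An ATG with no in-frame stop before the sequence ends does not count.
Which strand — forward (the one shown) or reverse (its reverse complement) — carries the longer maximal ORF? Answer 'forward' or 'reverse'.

Reverse complement (5'→3'): AAATGGGGTAGAACAAGGTTATGAGGTTACGGTGTCCATCTTCTTAAAAATGCCCCGCTTAGCGTACCGAATCTGAGGT
Frame +1: ACC TCA GAT TCG GTA CGC TAA GCG GGG CAT TTT TAA GAA GAT GGA CAC CGT AAC CTC ATA ACC TTG TTC TAC CCC ATT — no ATG→stop ORF.
Frame +2: CCT CAG ATT CGG TAC GCT AAG CGG GGC ATT TTT AAG AAG ATG GAC ACC GTA ACC TCA TAA CCT TGT TCT ACC CCA TTT — ATG at 41, stop TAA at 59 → 21 nt.
Frame +3: CTC AGA TTC GGT ACG CTA AGC GGG GCA TTT TTA AGA AGA TGG ACA CCG TAA CCT CAT AAC CTT GTT CTA CCC CAT — no ATG→stop ORF.
Frame -1: AAA TGG GGT AGA ACA AGG TTA TGA GGT TAC GGT GTC CAT CTT CTT AAA AAT GCC CCG CTT AGC GTA CCG AAT CTG AGG — no ATG→stop ORF.
Frame -2: AAT GGG GTA GAA CAA GGT TAT GAG GTT ACG GTG TCC ATC TTC TTA AAA ATG CCC CGC TTA GCG TAC CGA ATC TGA GGT — ATG at 50, stop TGA at 74 → 27 nt.
Frame -3: ATG GGG TAG AAC AAG GTT ATG AGG TTA CGG TGT CCA TCT TCT TAA AAA TGC CCC GCT TAG CGT ACC GAA TCT GAG — ATG at 3, stop TAG at 9 → 9 nt; ATG at 21, stop TAA at 45 → 27 nt.
Forward-strand max 21 nt; reverse-strand max 27 nt. The reverse strand has the longer ORF.

reverse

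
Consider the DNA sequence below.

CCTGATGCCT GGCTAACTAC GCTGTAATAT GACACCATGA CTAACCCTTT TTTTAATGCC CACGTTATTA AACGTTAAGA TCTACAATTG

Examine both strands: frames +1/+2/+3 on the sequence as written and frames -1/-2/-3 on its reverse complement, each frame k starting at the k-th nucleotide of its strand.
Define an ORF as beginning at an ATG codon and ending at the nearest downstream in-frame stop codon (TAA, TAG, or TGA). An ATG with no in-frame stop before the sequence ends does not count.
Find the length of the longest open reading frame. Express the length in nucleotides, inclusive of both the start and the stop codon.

Reverse complement (5'→3'): CAATTGTAGATCTTAACGTTTAATAACGTGGGCATTAAAAAAAGGGTTAGTCATGGTGTCATATTACAGCGTAGTTAGCCAGGCATCAGG
Frame +1: CCT GAT GCC TGG CTA ACT ACG CTG TAA TAT GAC ACC ATG ACT AAC CCT TTT TTT AAT GCC CAC GTT ATT AAA CGT TAA GAT CTA CAA TTG — ATG at 37, stop TAA at 76 → 42 nt.
Frame +2: CTG ATG CCT GGC TAA CTA CGC TGT AAT ATG ACA CCA TGA CTA ACC CTT TTT TTA ATG CCC ACG TTA TTA AAC GTT AAG ATC TAC AAT — ATG at 5, stop TAA at 14 → 12 nt; ATG at 29, stop TGA at 38 → 12 nt.
Frame +3: TGA TGC CTG GCT AAC TAC GCT GTA ATA TGA CAC CAT GAC TAA CCC TTT TTT TAA TGC CCA CGT TAT TAA ACG TTA AGA TCT ACA ATT — no ATG→stop ORF.
Frame -1: CAA TTG TAG ATC TTA ACG TTT AAT AAC GTG GGC ATT AAA AAA AGG GTT AGT CAT GGT GTC ATA TTA CAG CGT AGT TAG CCA GGC ATC AGG — no ATG→stop ORF.
Frame -2: AAT TGT AGA TCT TAA CGT TTA ATA ACG TGG GCA TTA AAA AAA GGG TTA GTC ATG GTG TCA TAT TAC AGC GTA GTT AGC CAG GCA TCA — no ATG→stop ORF.
Frame -3: ATT GTA GAT CTT AAC GTT TAA TAA CGT GGG CAT TAA AAA AAG GGT TAG TCA TGG TGT CAT ATT ACA GCG TAG TTA GCC AGG CAT CAG — no ATG→stop ORF.
Longest: frame +1, positions 37–78, 42 nt = 14 codons = 13 aa. → 42 nucleotides.

42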